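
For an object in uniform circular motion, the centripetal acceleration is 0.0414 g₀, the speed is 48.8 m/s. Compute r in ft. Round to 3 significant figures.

19200 ft

Rearranging a = v²/r for r: r = v²/a.
a = 0.0414 g₀ = 0.4060 m/s²; v = 48.8 m/s.
r = 5866 m
5866 m × (1 ft / 0.3048 m) = 19244 ft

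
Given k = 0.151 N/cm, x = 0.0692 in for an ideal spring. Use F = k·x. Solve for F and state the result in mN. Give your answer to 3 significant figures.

26.5 mN

From Hooke's law: F = kx.
k = 0.151 N/cm = 15.10 N/m; x = 0.0692 in = 0.001758 m.
F = 0.02654 N
0.02654 N × (1 mN / 0.001000 N) = 26.54 mN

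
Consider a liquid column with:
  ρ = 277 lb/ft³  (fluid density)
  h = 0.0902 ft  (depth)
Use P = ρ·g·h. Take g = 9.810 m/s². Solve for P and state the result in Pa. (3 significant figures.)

P is given directly by: P = ρgh.
ρ = 277 lb/ft³ = 4437 kg/m³; h = 0.0902 ft = 0.02749 m; g = 9.810 m/s².
P = 1197 Pa  (the unit combination reduces to kg/(m·s²) = Pa)

1200 Pa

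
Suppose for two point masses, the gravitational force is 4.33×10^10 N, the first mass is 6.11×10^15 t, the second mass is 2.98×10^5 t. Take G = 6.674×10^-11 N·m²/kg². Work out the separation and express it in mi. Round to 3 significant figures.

1.04 mi

From Newton's law of gravitation: r = √(G·m₁m₂/F).
F = 4.33×10^10 N; m₁ = 6.11×10^15 t = 6.110×10^18 kg; m₂ = 2.98×10^5 t = 2.980×10^8 kg; G = 6.674×10^-11 N·m²/kg².
r = 1675 m
1675 m × (1 mi / 1609 m) = 1.041 mi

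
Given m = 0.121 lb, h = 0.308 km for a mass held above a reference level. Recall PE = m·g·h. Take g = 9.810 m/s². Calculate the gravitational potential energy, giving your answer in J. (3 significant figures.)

166 J

PE is given directly by: PE = mgh.
m = 0.121 lb = 0.05488 kg; h = 0.308 km = 308.0 m; g = 9.810 m/s².
PE = 165.8 J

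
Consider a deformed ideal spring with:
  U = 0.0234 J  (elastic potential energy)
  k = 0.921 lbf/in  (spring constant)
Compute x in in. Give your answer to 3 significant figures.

0.671 in

Rearranging U = ½k·x² for x: x = √(2U/k).
U = 0.0234 J; k = 0.921 lbf/in = 161.3 N/m.
x = 0.01703 m
0.01703 m × (1 in / 0.02540 m) = 0.6706 in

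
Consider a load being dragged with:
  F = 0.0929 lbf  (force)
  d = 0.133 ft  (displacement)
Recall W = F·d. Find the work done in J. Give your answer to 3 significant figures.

0.0168 J

W is given directly by: W = F·d.
F = 0.0929 lbf = 0.4132 N; d = 0.133 ft = 0.04054 m.
W = 0.01675 J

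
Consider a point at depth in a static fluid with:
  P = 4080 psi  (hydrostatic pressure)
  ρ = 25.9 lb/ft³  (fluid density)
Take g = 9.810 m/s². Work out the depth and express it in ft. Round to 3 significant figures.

Rearranging P = ρ·g·h for h: h = P/(ρ·g).
P = 4080 psi = 2.813×10^7 Pa; ρ = 25.9 lb/ft³ = 414.9 kg/m³; g = 9.810 m/s².
h = 6912 m
6912 m × (1 ft / 0.3048 m) = 22676 ft

22700 ft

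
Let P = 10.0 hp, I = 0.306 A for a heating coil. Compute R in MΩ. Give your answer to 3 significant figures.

0.0796 MΩ

Rearranging: R = P/I².
P = 10.0 hp = 7457 W; I = 0.306 A.
R = 79638 Ω
79638 Ω × (1 MΩ / 1.000×10^6 Ω) = 0.07964 MΩ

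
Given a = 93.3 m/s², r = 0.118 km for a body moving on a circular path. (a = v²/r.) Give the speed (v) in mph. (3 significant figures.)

Rearranging: v = √(a·r).
a = 93.3 m/s²; r = 0.118 km = 118.0 m.
v = 104.9 m/s
104.9 m/s × (1 mph / 0.4470 m/s) = 234.7 mph

235 mph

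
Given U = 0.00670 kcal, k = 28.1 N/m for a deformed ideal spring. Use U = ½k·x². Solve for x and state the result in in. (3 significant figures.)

55.6 in

Rearranging: x = √(2U/k).
U = 0.00670 kcal = 28.03 J; k = 28.1 N/m.
x = 1.413 m
1.413 m × (1 in / 0.02540 m) = 55.61 in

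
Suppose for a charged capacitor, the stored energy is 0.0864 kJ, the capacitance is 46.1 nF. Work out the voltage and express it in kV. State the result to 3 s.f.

Rearranging: V = √(2E/C).
E = 0.0864 kJ = 86.40 J; C = 46.1 nF = 4.610×10^-8 F.
V = 61224 V  (the unit combination reduces to kg·m²/(A·s³) = V)
61224 V × (1 kV / 1000 V) = 61.22 kV

61.2 kV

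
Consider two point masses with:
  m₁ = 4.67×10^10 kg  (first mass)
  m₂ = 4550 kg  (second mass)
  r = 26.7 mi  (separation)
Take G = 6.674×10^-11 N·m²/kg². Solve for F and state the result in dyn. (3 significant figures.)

From Newton's law of gravitation: F = Gm₁m₂/r².
m₁ = 4.67×10^10 kg; m₂ = 4550 kg; r = 26.7 mi = 42969 m; G = 6.674×10^-11 N·m²/kg².
F = 7.681×10^-6 N
7.681×10^-6 N × (1 dyn / 1.000×10^-5 N) = 0.7681 dyn

0.768 dyn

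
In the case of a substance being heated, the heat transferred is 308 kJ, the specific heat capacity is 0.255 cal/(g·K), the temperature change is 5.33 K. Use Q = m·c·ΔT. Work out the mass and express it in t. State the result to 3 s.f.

0.0542 t

Rearranging Q = m·c·ΔT for m: m = Q/(c·ΔT).
Q = 308 kJ = 3.080×10^5 J; c = 0.255 cal/(g·K) = 1067 J/(kg·K); ΔT = 5.33 K.
m = 54.16 kg
54.16 kg × (1 t / 1000 kg) = 0.05416 t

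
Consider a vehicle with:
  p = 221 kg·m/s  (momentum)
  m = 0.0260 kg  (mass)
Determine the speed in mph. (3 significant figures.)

Solving p = m·v for v: v = p/m.
p = 221 kg·m/s; m = 0.0260 kg.
v = 8500 m/s
8500 m/s × (1 mph / 0.4470 m/s) = 19014 mph

19000 mph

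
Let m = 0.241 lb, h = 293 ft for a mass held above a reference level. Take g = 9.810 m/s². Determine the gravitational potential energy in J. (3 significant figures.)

Directly: PE = mgh.
m = 0.241 lb = 0.1093 kg; h = 293 ft = 89.31 m; g = 9.810 m/s².
PE = 95.77 J

95.8 J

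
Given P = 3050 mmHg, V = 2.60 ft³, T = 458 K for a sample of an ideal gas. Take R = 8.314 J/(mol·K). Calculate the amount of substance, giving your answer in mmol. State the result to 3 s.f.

From the ideal-gas law: n = PV/(RT).
P = 3050 mmHg = 4.066×10^5 Pa; V = 2.60 ft³ = 0.07362 m³; T = 458 K; R = 8.314 J/(mol·K).
n = 7.862 mol
7.862 mol × (1 mmol / 0.001000 mol) = 7862 mmol

7860 mmol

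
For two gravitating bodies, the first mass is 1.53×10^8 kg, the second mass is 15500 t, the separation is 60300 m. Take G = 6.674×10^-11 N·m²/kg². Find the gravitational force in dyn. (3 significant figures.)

Directly: F = Gm₁m₂/r².
m₁ = 1.53×10^8 kg; m₂ = 15500 t = 1.550×10^7 kg; r = 60300 m; G = 6.674×10^-11 N·m²/kg².
F = 4.353×10^-5 N
4.353×10^-5 N × (1 dyn / 1.000×10^-5 N) = 4.353 dyn

4.35 dyn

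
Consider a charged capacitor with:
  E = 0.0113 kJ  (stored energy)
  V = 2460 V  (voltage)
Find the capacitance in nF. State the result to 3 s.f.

Rearranging: C = 2E/V².
E = 0.0113 kJ = 11.30 J; V = 2460 V.
C = 3.735×10^-6 F
3.735×10^-6 F × (1 nF / 1.000×10^-9 F) = 3735 nF

3730 nF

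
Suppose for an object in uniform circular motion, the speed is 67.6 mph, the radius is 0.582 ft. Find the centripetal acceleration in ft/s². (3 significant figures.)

16900 ft/s²

Directly: a = v²/r.
v = 67.6 mph = 30.22 m/s; r = 0.582 ft = 0.1774 m.
a = 5148 m/s²
5148 m/s² × (1 ft/s² / 0.3048 m/s²) = 16890 ft/s²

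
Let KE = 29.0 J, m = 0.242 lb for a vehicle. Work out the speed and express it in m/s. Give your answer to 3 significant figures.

23.0 m/s

Rearranging: v = √(2·KE/m).
KE = 29.0 J; m = 0.242 lb = 0.1098 kg.
v = 22.99 m/s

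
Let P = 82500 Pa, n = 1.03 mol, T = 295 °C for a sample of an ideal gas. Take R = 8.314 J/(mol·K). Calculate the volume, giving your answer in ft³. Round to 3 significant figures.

From the ideal-gas law: V = nRT/P.
P = 82500 Pa; n = 1.03 mol; T = 295 °C = 568.1 K; R = 8.314 J/(mol·K).
V = 0.05897 m³
0.05897 m³ × (1 ft³ / 0.02832 m³) = 2.083 ft³

2.08 ft³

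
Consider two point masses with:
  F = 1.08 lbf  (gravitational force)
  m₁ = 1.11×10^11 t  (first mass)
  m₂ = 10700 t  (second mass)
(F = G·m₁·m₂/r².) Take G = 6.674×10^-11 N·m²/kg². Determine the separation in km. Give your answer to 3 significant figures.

Solving F = G·m₁·m₂/r² for r: r = √(G·m₁m₂/F).
F = 1.08 lbf = 4.804 N; m₁ = 1.11×10^11 t = 1.110×10^14 kg; m₂ = 10700 t = 1.070×10^7 kg; G = 6.674×10^-11 N·m²/kg².
r = 1.285×10^5 m
1.285×10^5 m × (1 km / 1000 m) = 128.5 km

128 km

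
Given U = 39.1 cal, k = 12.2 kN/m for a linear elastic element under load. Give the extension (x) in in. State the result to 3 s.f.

Rearranging U = ½k·x² for x: x = √(2U/k).
U = 39.1 cal = 163.6 J; k = 12.2 kN/m = 12200 N/m.
x = 0.1638 m
0.1638 m × (1 in / 0.02540 m) = 6.447 in

6.45 in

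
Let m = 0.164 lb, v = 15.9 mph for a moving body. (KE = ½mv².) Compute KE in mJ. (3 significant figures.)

1880 mJ

Directly: KE = ½mv².
m = 0.164 lb = 0.07439 kg; v = 15.9 mph = 7.108 m/s.
KE = 1.879 J
1.879 J × (1 mJ / 0.001000 J) = 1879 mJ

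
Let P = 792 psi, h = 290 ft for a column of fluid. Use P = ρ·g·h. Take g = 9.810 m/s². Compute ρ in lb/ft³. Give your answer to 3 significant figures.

Solving P = ρ·g·h for ρ: ρ = P/(g·h).
P = 792 psi = 5.461×10^6 Pa; h = 290 ft = 88.39 m; g = 9.810 m/s².
ρ = 6297 kg/m³
6297 kg/m³ × (1 lb/ft³ / 16.02 kg/m³) = 393.1 lb/ft³

393 lb/ft³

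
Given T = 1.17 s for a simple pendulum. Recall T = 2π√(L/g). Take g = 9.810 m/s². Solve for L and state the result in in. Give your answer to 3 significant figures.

Rearranging T = 2π√(L/g) for L: L = g·(T/2π)².
T = 1.17 s; g = 9.810 m/s².
L = 0.3402 m
0.3402 m × (1 in / 0.02540 m) = 13.39 in

13.4 in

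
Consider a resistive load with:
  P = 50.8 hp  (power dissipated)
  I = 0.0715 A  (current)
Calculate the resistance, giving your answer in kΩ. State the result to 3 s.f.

Solving P = I²R for R: R = P/I².
P = 50.8 hp = 37882 W; I = 0.0715 A.
R = 7.410×10^6 Ω
7.410×10^6 Ω × (1 kΩ / 1000 Ω) = 7410 kΩ

7410 kΩ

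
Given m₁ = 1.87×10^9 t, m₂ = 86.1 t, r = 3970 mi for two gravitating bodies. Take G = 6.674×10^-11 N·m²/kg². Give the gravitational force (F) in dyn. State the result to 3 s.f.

From Newton's law of gravitation: F = Gm₁m₂/r².
m₁ = 1.87×10^9 t = 1.870×10^12 kg; m₂ = 86.1 t = 86100 kg; r = 3970 mi = 6.389×10^6 m; G = 6.674×10^-11 N·m²/kg².
F = 2.632×10^-7 N  (the unit combination reduces to kg·m/s² = N)
2.632×10^-7 N × (1 dyn / 1.000×10^-5 N) = 0.02632 dyn

0.0263 dyn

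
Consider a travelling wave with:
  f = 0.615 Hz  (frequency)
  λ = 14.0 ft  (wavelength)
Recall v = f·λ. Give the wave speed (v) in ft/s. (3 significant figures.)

8.61 ft/s

v is given directly by: v = fλ.
f = 0.615 Hz; λ = 14.0 ft = 4.267 m.
v = 2.624 m/s
2.624 m/s × (1 ft/s / 0.3048 m/s) = 8.610 ft/s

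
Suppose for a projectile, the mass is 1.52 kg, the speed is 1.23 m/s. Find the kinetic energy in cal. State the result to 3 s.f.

0.275 cal

KE is given directly by: KE = ½mv².
m = 1.52 kg; v = 1.23 m/s.
KE = 1.150 J  (the unit combination reduces to kg·m²/s² = J)
1.150 J × (1 cal / 4.184 J) = 0.2748 cal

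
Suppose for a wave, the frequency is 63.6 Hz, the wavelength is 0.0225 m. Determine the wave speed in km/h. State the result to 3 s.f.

5.15 km/h

v is given directly by: v = fλ.
f = 63.6 Hz; λ = 0.0225 m.
v = 1.431 m/s
1.431 m/s × (1 km/h / 0.2778 m/s) = 5.152 km/h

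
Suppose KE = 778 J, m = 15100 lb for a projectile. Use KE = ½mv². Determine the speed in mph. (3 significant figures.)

1.07 mph

Solving KE = ½mv² for v: v = √(2·KE/m).
KE = 778 J; m = 15100 lb = 6849 kg.
v = 0.4766 m/s
0.4766 m/s × (1 mph / 0.4470 m/s) = 1.066 mph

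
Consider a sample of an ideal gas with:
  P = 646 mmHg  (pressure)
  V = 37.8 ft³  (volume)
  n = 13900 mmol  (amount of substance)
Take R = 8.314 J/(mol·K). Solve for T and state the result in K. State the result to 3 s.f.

Rearranging PV = nRT for T: T = PV/(nR).
P = 646 mmHg = 86126 Pa; V = 37.8 ft³ = 1.070 m³; n = 13900 mmol = 13.90 mol; R = 8.314 J/(mol·K).
T = 797.7 K

798 K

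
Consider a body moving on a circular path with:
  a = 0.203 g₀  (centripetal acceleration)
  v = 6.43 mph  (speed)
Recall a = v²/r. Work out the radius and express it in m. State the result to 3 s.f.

4.15 m

Solving a = v²/r for r: r = v²/a.
a = 0.203 g₀ = 1.991 m/s²; v = 6.43 mph = 2.874 m/s.
r = 4.150 m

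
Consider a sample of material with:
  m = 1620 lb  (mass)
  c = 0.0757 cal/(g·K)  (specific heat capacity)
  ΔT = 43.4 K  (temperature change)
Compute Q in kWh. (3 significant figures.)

2.81 kWh

Q is given directly by: Q = mcΔT.
m = 1620 lb = 734.8 kg; c = 0.0757 cal/(g·K) = 316.7 J/(kg·K); ΔT = 43.4 K.
Q = 1.010×10^7 J  (the unit combination reduces to kg·m²/s² = J)
1.010×10^7 J × (1 kWh / 3.600×10^6 J) = 2.806 kWh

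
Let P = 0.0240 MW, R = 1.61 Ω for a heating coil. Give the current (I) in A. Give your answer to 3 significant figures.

122 A

Solving P = I²R for I: I = √(P/R).
P = 0.0240 MW = 24000 W; R = 1.61 Ω.
I = 122.1 A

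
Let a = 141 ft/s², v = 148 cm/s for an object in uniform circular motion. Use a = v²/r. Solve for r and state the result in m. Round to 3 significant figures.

0.0510 m

Rearranging: r = v²/a.
a = 141 ft/s² = 42.98 m/s²; v = 148 cm/s = 1.480 m/s.
r = 0.05097 m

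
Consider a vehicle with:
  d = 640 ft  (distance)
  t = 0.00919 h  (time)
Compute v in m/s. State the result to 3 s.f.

v is given directly by: v = d/t.
d = 640 ft = 195.1 m; t = 0.00919 h = 33.08 s.
v = 5.896 m/s

5.90 m/s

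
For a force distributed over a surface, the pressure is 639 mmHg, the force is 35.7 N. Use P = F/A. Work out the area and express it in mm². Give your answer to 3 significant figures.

Solving P = F/A for A: A = F/P.
P = 639 mmHg = 85193 Pa; F = 35.7 N.
A = 4.190×10^-4 m²
4.190×10^-4 m² × (1 mm² / 1.000×10^-6 m²) = 419.0 mm²

419 mm²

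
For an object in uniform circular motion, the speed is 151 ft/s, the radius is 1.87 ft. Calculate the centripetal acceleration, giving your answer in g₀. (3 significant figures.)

a is given directly by: a = v²/r.
v = 151 ft/s = 46.02 m/s; r = 1.87 ft = 0.5700 m.
a = 3716 m/s²
3716 m/s² × (1 g₀ / 9.807 m/s²) = 379.0 g₀

379 g₀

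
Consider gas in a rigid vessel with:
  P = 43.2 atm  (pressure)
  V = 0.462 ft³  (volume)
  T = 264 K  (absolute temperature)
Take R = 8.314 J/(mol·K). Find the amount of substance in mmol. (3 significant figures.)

Solving PV = nRT for n: n = PV/(RT).
P = 43.2 atm = 4.377×10^6 Pa; V = 0.462 ft³ = 0.01308 m³; T = 264 K; R = 8.314 J/(mol·K).
n = 26.09 mol
26.09 mol × (1 mmol / 0.001000 mol) = 26090 mmol

26100 mmol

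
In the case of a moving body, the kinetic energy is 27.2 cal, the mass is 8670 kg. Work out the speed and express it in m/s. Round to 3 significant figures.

0.162 m/s

Solving KE = ½mv² for v: v = √(2·KE/m).
KE = 27.2 cal = 113.8 J; m = 8670 kg.
v = 0.1620 m/s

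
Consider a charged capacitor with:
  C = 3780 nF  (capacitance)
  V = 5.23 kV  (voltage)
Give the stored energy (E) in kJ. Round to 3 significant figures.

0.0517 kJ

E is given directly by: E = ½CV².
C = 3780 nF = 3.780×10^-6 F; V = 5.23 kV = 5230 V.
E = 51.70 J
51.70 J × (1 kJ / 1000 J) = 0.05170 kJ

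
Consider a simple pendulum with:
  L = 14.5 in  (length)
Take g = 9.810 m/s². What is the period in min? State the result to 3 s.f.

0.0203 min

T is given directly by: T = 2π√(L/g).
L = 14.5 in = 0.3683 m; g = 9.810 m/s².
T = 1.217 s
1.217 s × (1 min / 60.00 s) = 0.02029 min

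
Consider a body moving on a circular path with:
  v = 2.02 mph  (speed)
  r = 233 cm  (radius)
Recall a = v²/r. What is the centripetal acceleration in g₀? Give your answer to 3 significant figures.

0.0357 g₀

Directly: a = v²/r.
v = 2.02 mph = 0.9030 m/s; r = 233 cm = 2.330 m.
a = 0.3500 m/s²
0.3500 m/s² × (1 g₀ / 9.807 m/s²) = 0.03569 g₀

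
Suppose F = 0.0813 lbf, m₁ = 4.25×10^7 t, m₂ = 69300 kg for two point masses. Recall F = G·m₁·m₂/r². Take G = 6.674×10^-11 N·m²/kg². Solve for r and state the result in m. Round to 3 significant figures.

737 m

From Newton's law of gravitation: r = √(G·m₁m₂/F).
F = 0.0813 lbf = 0.3616 N; m₁ = 4.25×10^7 t = 4.250×10^10 kg; m₂ = 69300 kg; G = 6.674×10^-11 N·m²/kg².
r = 737.3 m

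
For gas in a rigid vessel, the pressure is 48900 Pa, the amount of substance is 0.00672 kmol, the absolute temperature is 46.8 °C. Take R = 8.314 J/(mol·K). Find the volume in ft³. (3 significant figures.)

Rearranging: V = nRT/P.
P = 48900 Pa; n = 0.00672 kmol = 6.720 mol; T = 46.8 °C = 319.9 K; R = 8.314 J/(mol·K).
V = 0.3656 m³
0.3656 m³ × (1 ft³ / 0.02832 m³) = 12.91 ft³

12.9 ft³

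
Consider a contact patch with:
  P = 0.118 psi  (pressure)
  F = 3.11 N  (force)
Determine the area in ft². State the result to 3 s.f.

Rearranging: A = F/P.
P = 0.118 psi = 813.6 Pa; F = 3.11 N.
A = 0.003823 m²
0.003823 m² × (1 ft² / 0.09290 m²) = 0.04115 ft²

0.0411 ft²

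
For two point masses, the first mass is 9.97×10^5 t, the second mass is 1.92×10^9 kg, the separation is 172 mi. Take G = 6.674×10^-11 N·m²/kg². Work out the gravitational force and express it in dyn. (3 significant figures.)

167 dyn

From Newton's law of gravitation: F = Gm₁m₂/r².
m₁ = 9.97×10^5 t = 9.970×10^8 kg; m₂ = 1.92×10^9 kg; r = 172 mi = 2.768×10^5 m; G = 6.674×10^-11 N·m²/kg².
F = 0.001667 N
0.001667 N × (1 dyn / 1.000×10^-5 N) = 166.7 dyn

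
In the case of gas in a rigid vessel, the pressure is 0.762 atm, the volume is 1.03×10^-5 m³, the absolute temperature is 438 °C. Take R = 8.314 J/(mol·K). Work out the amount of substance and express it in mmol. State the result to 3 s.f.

0.135 mmol

From the ideal-gas law: n = PV/(RT).
P = 0.762 atm = 77210 Pa; V = 1.03×10^-5 m³; T = 438 °C = 711.1 K; R = 8.314 J/(mol·K).
n = 1.345×10^-4 mol
1.345×10^-4 mol × (1 mmol / 0.001000 mol) = 0.1345 mmol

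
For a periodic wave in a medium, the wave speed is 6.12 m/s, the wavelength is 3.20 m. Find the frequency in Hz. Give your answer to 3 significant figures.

Rearranging v = f·λ for f: f = v/λ.
v = 6.12 m/s; λ = 3.20 m.
f = 1.912 Hz

1.91 Hz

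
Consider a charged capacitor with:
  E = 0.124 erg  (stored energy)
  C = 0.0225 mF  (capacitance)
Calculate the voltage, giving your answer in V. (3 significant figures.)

Rearranging E = ½C·V² for V: V = √(2E/C).
E = 0.124 erg = 1.240×10^-8 J; C = 0.0225 mF = 2.250×10^-5 F.
V = 0.03320 V  (the unit combination reduces to kg·m²/(A·s³) = V)

0.0332 V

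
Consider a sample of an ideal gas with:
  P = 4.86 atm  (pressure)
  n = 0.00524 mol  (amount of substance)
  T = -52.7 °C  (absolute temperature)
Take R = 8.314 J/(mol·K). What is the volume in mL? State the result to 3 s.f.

Rearranging: V = nRT/P.
P = 4.86 atm = 4.924×10^5 Pa; n = 0.00524 mol; T = -52.7 °C = 220.4 K; R = 8.314 J/(mol·K).
V = 1.950×10^-5 m³
1.950×10^-5 m³ × (1 mL / 1.000×10^-6 m³) = 19.50 mL

19.5 mL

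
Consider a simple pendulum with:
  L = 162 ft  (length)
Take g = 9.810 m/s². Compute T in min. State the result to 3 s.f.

0.235 min

Directly: T = 2π√(L/g).
L = 162 ft = 49.38 m; g = 9.810 m/s².
T = 14.10 s
14.10 s × (1 min / 60.00 s) = 0.2349 min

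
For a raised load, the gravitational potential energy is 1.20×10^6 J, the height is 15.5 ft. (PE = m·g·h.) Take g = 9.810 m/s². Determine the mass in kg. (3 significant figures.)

25900 kg

Rearranging PE = m·g·h for m: m = PE/(g·h).
PE = 1.20×10^6 J; h = 15.5 ft = 4.724 m; g = 9.810 m/s².
m = 25892 kg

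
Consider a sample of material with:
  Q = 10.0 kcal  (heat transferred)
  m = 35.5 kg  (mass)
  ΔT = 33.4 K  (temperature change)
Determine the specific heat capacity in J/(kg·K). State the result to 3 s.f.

Rearranging Q = m·c·ΔT for c: c = Q/(m·ΔT).
Q = 10.0 kcal = 41840 J; m = 35.5 kg; ΔT = 33.4 K.
c = 35.29 J/(kg·K)

35.3 J/(kg·K)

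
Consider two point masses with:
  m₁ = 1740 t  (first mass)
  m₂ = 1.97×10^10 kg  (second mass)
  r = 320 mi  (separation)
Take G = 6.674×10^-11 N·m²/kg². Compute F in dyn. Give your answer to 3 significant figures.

0.863 dyn

From Newton's law of gravitation: F = Gm₁m₂/r².
m₁ = 1740 t = 1.740×10^6 kg; m₂ = 1.97×10^10 kg; r = 320 mi = 5.150×10^5 m; G = 6.674×10^-11 N·m²/kg².
F = 8.626×10^-6 N  (the unit combination reduces to kg·m/s² = N)
8.626×10^-6 N × (1 dyn / 1.000×10^-5 N) = 0.8626 dyn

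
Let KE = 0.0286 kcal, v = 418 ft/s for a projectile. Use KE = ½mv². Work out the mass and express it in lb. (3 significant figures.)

0.0325 lb

Rearranging KE = ½mv² for m: m = 2·KE/v².
KE = 0.0286 kcal = 119.7 J; v = 418 ft/s = 127.4 m/s.
m = 0.01474 kg
0.01474 kg × (1 lb / 0.4536 kg) = 0.03250 lb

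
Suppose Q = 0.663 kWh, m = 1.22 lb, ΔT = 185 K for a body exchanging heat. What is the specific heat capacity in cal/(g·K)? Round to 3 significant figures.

5.57 cal/(g·K)

Rearranging Q = m·c·ΔT for c: c = Q/(m·ΔT).
Q = 0.663 kWh = 2.387×10^6 J; m = 1.22 lb = 0.5534 kg; ΔT = 185 K.
c = 23314 J/(kg·K)
23314 J/(kg·K) × (1 cal/(g·K) / 4184 J/(kg·K)) = 5.572 cal/(g·K)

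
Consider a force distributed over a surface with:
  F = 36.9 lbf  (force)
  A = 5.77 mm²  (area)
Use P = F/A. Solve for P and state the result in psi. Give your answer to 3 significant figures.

4130 psi

P is given directly by: P = F/A.
F = 36.9 lbf = 164.1 N; A = 5.77 mm² = 5.770×10^-6 m².
P = 2.845×10^7 Pa  (the unit combination reduces to kg/(m·s²) = Pa)
2.845×10^7 Pa × (1 psi / 6895 Pa) = 4126 psi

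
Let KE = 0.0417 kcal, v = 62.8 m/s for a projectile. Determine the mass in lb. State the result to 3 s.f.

0.195 lb

Solving KE = ½mv² for m: m = 2·KE/v².
KE = 0.0417 kcal = 174.5 J; v = 62.8 m/s.
m = 0.08848 kg
0.08848 kg × (1 lb / 0.4536 kg) = 0.1951 lb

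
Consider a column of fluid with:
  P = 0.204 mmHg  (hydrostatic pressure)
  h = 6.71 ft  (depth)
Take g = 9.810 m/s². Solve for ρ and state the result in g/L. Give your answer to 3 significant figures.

Rearranging: ρ = P/(g·h).
P = 0.204 mmHg = 27.20 Pa; h = 6.71 ft = 2.045 m; g = 9.810 m/s².
ρ = 1.356 kg/m³
Since 1 g/L = 1 kg/m³, 1.356 g/L.

1.36 g/L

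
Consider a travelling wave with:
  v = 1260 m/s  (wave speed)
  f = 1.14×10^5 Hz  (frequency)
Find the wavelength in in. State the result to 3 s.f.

0.435 in

Rearranging v = f·λ for λ: λ = v/f.
v = 1260 m/s; f = 1.14×10^5 Hz.
λ = 0.01105 m
0.01105 m × (1 in / 0.02540 m) = 0.4351 in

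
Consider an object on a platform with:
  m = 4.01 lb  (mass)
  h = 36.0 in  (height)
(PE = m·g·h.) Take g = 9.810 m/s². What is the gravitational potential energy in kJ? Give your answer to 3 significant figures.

0.0163 kJ

Directly: PE = mgh.
m = 4.01 lb = 1.819 kg; h = 36.0 in = 0.9144 m; g = 9.810 m/s².
PE = 16.32 J  (the unit combination reduces to kg·m²/s² = J)
16.32 J × (1 kJ / 1000 J) = 0.01632 kJ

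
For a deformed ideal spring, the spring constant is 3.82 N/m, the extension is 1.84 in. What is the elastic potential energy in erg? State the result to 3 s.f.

41700 erg

Directly: U = ½kx².
k = 3.82 N/m; x = 1.84 in = 0.04674 m.
U = 0.004172 J  (the unit combination reduces to kg·m²/s² = J)
0.004172 J × (1 erg / 1.000×10^-7 J) = 41719 erg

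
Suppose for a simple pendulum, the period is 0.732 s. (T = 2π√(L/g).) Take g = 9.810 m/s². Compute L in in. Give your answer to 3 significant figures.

5.24 in

Rearranging: L = g·(T/2π)².
T = 0.732 s; g = 9.810 m/s².
L = 0.1331 m
0.1331 m × (1 in / 0.02540 m) = 5.242 in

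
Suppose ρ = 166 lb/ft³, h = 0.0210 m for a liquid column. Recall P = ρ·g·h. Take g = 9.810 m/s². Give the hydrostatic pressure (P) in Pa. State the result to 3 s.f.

548 Pa

P is given directly by: P = ρgh.
ρ = 166 lb/ft³ = 2659 kg/m³; h = 0.0210 m; g = 9.810 m/s².
P = 547.8 Pa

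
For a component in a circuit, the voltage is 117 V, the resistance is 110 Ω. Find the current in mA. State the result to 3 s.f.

1060 mA

Rearranging: I = V/R.
V = 117 V; R = 110 Ω.
I = 1.064 A
1.064 A × (1 mA / 0.001000 A) = 1064 mA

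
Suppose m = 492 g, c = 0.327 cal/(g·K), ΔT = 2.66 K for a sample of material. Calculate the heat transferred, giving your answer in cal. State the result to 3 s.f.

428 cal

Q is given directly by: Q = mcΔT.
m = 492 g = 0.4920 kg; c = 0.327 cal/(g·K) = 1368 J/(kg·K); ΔT = 2.66 K.
Q = 1791 J  (the unit combination reduces to kg·m²/s² = J)
1791 J × (1 cal / 4.184 J) = 428.0 cal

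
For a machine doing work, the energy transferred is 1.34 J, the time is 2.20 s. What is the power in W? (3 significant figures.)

0.609 W

Directly: P = W/t.
W = 1.34 J; t = 2.20 s.
P = 0.6091 W  (the unit combination reduces to kg·m²/s³ = W)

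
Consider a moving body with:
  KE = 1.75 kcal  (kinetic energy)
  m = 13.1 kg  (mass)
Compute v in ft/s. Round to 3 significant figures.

Rearranging: v = √(2·KE/m).
KE = 1.75 kcal = 7322 J; m = 13.1 kg.
v = 33.43 m/s
33.43 m/s × (1 ft/s / 0.3048 m/s) = 109.7 ft/s

110 ft/s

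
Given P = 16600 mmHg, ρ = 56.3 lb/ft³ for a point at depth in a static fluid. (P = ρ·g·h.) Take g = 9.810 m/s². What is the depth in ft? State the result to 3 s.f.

821 ft

Rearranging: h = P/(ρ·g).
P = 16600 mmHg = 2.213×10^6 Pa; ρ = 56.3 lb/ft³ = 901.8 kg/m³; g = 9.810 m/s².
h = 250.2 m
250.2 m × (1 ft / 0.3048 m) = 820.7 ft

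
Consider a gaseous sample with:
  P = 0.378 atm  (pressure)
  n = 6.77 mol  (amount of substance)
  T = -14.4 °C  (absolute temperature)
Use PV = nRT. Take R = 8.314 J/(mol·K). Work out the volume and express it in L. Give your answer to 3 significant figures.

380 L

Solving PV = nRT for V: V = nRT/P.
P = 0.378 atm = 38301 Pa; n = 6.77 mol; T = -14.4 °C = 258.8 K; R = 8.314 J/(mol·K).
V = 0.3803 m³
0.3803 m³ × (1 L / 0.001000 m³) = 380.3 L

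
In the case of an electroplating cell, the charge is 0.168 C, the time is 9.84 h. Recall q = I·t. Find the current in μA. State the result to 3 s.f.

4.74 μA

Solving q = I·t for I: I = q/t.
q = 0.168 C; t = 9.84 h = 35424 s.
I = 4.743×10^-6 A
4.743×10^-6 A × (1 μA / 1.000×10^-6 A) = 4.743 μA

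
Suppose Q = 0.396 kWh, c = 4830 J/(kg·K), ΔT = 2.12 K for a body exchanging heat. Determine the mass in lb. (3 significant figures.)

307 lb

Rearranging: m = Q/(c·ΔT).
Q = 0.396 kWh = 1.426×10^6 J; c = 4830 J/(kg·K); ΔT = 2.12 K.
m = 139.2 kg
139.2 kg × (1 lb / 0.4536 kg) = 306.9 lb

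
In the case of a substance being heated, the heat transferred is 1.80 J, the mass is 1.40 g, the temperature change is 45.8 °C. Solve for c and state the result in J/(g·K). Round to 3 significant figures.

Rearranging: c = Q/(m·ΔT).
Q = 1.80 J; m = 1.40 g = 0.001400 kg; ΔT = 45.8 °C = 45.80 K.
c = 28.07 J/(kg·K)
28.07 J/(kg·K) × (1 J/(g·K) / 1000 J/(kg·K)) = 0.02807 J/(g·K)

0.0281 J/(g·K)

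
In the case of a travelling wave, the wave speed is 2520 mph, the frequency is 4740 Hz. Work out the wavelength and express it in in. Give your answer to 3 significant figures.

Rearranging: λ = v/f.
v = 2520 mph = 1127 m/s; f = 4740 Hz.
λ = 0.2377 m
0.2377 m × (1 in / 0.02540 m) = 9.357 in

9.36 in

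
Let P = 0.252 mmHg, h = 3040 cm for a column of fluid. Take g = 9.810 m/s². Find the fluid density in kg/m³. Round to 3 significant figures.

0.113 kg/m³

Solving P = ρ·g·h for ρ: ρ = P/(g·h).
P = 0.252 mmHg = 33.60 Pa; h = 3040 cm = 30.40 m; g = 9.810 m/s².
ρ = 0.1127 kg/m³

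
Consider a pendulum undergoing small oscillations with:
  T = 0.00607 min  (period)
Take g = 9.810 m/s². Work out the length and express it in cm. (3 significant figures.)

3.30 cm

Rearranging T = 2π√(L/g) for L: L = g·(T/2π)².
T = 0.00607 min = 0.3642 s; g = 9.810 m/s².
L = 0.03296 m
0.03296 m × (1 cm / 0.01000 m) = 3.296 cm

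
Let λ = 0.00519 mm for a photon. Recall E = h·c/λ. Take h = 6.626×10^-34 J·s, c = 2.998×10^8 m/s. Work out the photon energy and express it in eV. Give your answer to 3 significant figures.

Directly: E = hc/λ.
λ = 0.00519 mm = 5.190×10^-6 m; h = 6.626×10^-34 J·s; c = 2.998×10^8 m/s.
E = 3.828×10^-20 J  (the unit combination reduces to kg·m²/s² = J)
3.828×10^-20 J × (1 eV / 1.602×10^-19 J) = 0.2389 eV

0.239 eV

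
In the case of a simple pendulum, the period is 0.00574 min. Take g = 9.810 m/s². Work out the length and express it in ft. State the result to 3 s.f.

Solving T = 2π√(L/g) for L: L = g·(T/2π)².
T = 0.00574 min = 0.3444 s; g = 9.810 m/s².
L = 0.02947 m
0.02947 m × (1 ft / 0.3048 m) = 0.09670 ft

0.0967 ft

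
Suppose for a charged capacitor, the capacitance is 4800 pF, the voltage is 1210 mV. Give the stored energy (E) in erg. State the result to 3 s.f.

Directly: E = ½CV².
C = 4800 pF = 4.800×10^-9 F; V = 1210 mV = 1.210 V.
E = 3.514×10^-9 J  (the unit combination reduces to kg·m²/s² = J)
3.514×10^-9 J × (1 erg / 1.000×10^-7 J) = 0.03514 erg

0.0351 erg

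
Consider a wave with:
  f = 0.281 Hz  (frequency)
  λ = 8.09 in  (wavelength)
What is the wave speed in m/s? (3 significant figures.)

v is given directly by: v = fλ.
f = 0.281 Hz; λ = 8.09 in = 0.2055 m.
v = 0.05774 m/s

0.0577 m/s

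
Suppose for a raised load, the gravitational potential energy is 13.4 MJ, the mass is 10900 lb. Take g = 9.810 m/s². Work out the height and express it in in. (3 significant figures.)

Rearranging PE = m·g·h for h: h = PE/(m·g).
PE = 13.4 MJ = 1.340×10^7 J; m = 10900 lb = 4944 kg; g = 9.810 m/s².
h = 276.3 m
276.3 m × (1 in / 0.02540 m) = 10877 in

10900 in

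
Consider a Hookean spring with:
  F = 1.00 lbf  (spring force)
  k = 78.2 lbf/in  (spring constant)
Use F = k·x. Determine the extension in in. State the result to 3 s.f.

0.0128 in

Rearranging: x = F/k.
F = 1.00 lbf = 4.448 N; k = 78.2 lbf/in = 13695 N/m.
x = 3.248×10^-4 m
3.248×10^-4 m × (1 in / 0.02540 m) = 0.01279 in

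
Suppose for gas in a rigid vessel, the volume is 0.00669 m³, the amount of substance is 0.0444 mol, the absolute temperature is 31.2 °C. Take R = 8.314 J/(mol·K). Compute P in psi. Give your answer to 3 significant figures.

2.44 psi

P is given directly by: P = nRT/V.
V = 0.00669 m³; n = 0.0444 mol; T = 31.2 °C = 304.3 K; R = 8.314 J/(mol·K).
P = 16793 Pa  (the unit combination reduces to kg/(m·s²) = Pa)
16793 Pa × (1 psi / 6895 Pa) = 2.436 psi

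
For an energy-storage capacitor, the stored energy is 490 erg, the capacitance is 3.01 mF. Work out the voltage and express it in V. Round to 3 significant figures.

Rearranging: V = √(2E/C).
E = 490 erg = 4.900×10^-5 J; C = 3.01 mF = 0.003010 F.
V = 0.1804 V

0.180 V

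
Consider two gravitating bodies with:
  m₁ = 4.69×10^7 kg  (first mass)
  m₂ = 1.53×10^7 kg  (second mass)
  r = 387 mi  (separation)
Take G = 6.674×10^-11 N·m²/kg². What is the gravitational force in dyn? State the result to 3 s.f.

0.0123 dyn

From Newton's law of gravitation: F = Gm₁m₂/r².
m₁ = 4.69×10^7 kg; m₂ = 1.53×10^7 kg; r = 387 mi = 6.228×10^5 m; G = 6.674×10^-11 N·m²/kg².
F = 1.235×10^-7 N
1.235×10^-7 N × (1 dyn / 1.000×10^-5 N) = 0.01235 dyn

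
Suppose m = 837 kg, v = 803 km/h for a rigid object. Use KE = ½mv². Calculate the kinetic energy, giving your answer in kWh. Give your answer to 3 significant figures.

Directly: KE = ½mv².
m = 837 kg; v = 803 km/h = 223.1 m/s.
KE = 2.082×10^7 J
2.082×10^7 J × (1 kWh / 3.600×10^6 J) = 5.784 kWh

5.78 kWh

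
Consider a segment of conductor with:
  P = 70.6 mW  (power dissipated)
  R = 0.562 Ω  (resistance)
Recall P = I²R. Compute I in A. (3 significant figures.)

Rearranging: I = √(P/R).
P = 70.6 mW = 0.07060 W; R = 0.562 Ω.
I = 0.3544 A

0.354 A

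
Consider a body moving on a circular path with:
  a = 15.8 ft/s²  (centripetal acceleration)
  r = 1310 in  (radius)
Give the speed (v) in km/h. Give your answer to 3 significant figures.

Rearranging a = v²/r for v: v = √(a·r).
a = 15.8 ft/s² = 4.816 m/s²; r = 1310 in = 33.27 m.
v = 12.66 m/s
12.66 m/s × (1 km/h / 0.2778 m/s) = 45.57 km/h

45.6 km/h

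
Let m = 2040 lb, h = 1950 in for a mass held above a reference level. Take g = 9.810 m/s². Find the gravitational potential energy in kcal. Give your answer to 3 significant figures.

PE is given directly by: PE = mgh.
m = 2040 lb = 925.3 kg; h = 1950 in = 49.53 m; g = 9.810 m/s².
PE = 4.496×10^5 J
4.496×10^5 J × (1 kcal / 4184 J) = 107.5 kcal

107 kcal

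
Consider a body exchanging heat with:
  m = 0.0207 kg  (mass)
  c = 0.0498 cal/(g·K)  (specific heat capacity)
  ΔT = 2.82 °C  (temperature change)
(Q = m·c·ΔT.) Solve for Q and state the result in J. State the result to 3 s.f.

Q is given directly by: Q = mcΔT.
m = 0.0207 kg; c = 0.0498 cal/(g·K) = 208.4 J/(kg·K); ΔT = 2.82 °C = 2.820 K.
Q = 12.16 J  (the unit combination reduces to kg·m²/s² = J)

12.2 J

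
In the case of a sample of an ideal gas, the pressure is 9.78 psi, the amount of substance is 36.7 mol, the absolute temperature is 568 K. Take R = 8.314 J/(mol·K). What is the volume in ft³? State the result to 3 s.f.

90.8 ft³

Rearranging PV = nRT for V: V = nRT/P.
P = 9.78 psi = 67431 Pa; n = 36.7 mol; T = 568 K; R = 8.314 J/(mol·K).
V = 2.570 m³
2.570 m³ × (1 ft³ / 0.02832 m³) = 90.77 ft³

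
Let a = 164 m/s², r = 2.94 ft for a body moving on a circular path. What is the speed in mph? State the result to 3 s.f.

27.1 mph

Solving a = v²/r for v: v = √(a·r).
a = 164 m/s²; r = 2.94 ft = 0.8961 m.
v = 12.12 m/s
12.12 m/s × (1 mph / 0.4470 m/s) = 27.12 mph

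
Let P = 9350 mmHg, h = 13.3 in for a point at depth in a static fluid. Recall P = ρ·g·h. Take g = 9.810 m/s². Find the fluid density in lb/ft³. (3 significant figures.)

23500 lb/ft³

Rearranging: ρ = P/(g·h).
P = 9350 mmHg = 1.247×10^6 Pa; h = 13.3 in = 0.3378 m; g = 9.810 m/s².
ρ = 3.761×10^5 kg/m³
3.761×10^5 kg/m³ × (1 lb/ft³ / 16.02 kg/m³) = 23482 lb/ft³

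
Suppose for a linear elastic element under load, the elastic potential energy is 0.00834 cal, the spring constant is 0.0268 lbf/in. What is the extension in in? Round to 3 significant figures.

4.80 in

Solving U = ½k·x² for x: x = √(2U/k).
U = 0.00834 cal = 0.03489 J; k = 0.0268 lbf/in = 4.693 N/m.
x = 0.1219 m
0.1219 m × (1 in / 0.02540 m) = 4.801 in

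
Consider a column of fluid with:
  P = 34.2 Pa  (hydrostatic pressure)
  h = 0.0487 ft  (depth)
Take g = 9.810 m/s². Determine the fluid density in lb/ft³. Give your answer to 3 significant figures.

14.7 lb/ft³

Rearranging P = ρ·g·h for ρ: ρ = P/(g·h).
P = 34.2 Pa; h = 0.0487 ft = 0.01484 m; g = 9.810 m/s².
ρ = 234.9 kg/m³
234.9 kg/m³ × (1 lb/ft³ / 16.02 kg/m³) = 14.66 lb/ft³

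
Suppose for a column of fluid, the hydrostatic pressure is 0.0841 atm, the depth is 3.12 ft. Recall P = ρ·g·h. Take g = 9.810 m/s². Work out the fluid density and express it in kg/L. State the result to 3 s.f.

Rearranging P = ρ·g·h for ρ: ρ = P/(g·h).
P = 0.0841 atm = 8521 Pa; h = 3.12 ft = 0.9510 m; g = 9.810 m/s².
ρ = 913.4 kg/m³
913.4 kg/m³ × (1 kg/L / 1000 kg/m³) = 0.9134 kg/L

0.913 kg/L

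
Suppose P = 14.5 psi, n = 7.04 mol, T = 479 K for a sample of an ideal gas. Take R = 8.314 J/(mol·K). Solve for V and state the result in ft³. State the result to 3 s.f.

From the ideal-gas law: V = nRT/P.
P = 14.5 psi = 99974 Pa; n = 7.04 mol; T = 479 K; R = 8.314 J/(mol·K).
V = 0.2804 m³
0.2804 m³ × (1 ft³ / 0.02832 m³) = 9.903 ft³

9.90 ft³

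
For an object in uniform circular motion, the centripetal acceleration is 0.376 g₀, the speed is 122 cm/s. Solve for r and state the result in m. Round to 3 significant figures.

Rearranging: r = v²/a.
a = 0.376 g₀ = 3.687 m/s²; v = 122 cm/s = 1.220 m/s.
r = 0.4037 m

0.404 m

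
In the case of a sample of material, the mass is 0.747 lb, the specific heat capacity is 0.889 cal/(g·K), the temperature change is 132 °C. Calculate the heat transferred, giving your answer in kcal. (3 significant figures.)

39.8 kcal

Q is given directly by: Q = mcΔT.
m = 0.747 lb = 0.3388 kg; c = 0.889 cal/(g·K) = 3720 J/(kg·K); ΔT = 132 °C = 132.0 K.
Q = 1.664×10^5 J
1.664×10^5 J × (1 kcal / 4184 J) = 39.76 kcal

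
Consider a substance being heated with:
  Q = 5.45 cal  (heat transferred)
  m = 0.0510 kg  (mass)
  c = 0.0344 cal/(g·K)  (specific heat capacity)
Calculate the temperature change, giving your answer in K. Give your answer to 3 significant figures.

3.11 K

Rearranging Q = m·c·ΔT for ΔT: ΔT = Q/(m·c).
Q = 5.45 cal = 22.80 J; m = 0.0510 kg; c = 0.0344 cal/(g·K) = 143.9 J/(kg·K).
ΔT = 3.106 K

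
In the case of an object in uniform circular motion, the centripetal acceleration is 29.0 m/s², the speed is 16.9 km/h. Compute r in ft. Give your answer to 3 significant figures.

2.49 ft

Solving a = v²/r for r: r = v²/a.
a = 29.0 m/s²; v = 16.9 km/h = 4.694 m/s.
r = 0.7599 m
0.7599 m × (1 ft / 0.3048 m) = 2.493 ft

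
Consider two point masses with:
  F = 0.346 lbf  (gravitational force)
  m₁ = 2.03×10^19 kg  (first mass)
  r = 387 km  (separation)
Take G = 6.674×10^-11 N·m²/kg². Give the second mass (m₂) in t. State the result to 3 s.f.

0.170 t

From Newton's law of gravitation: m₂ = F·r²/(G·m₁).
F = 0.346 lbf = 1.539 N; m₁ = 2.03×10^19 kg; r = 387 km = 3.870×10^5 m; G = 6.674×10^-11 N·m²/kg².
m₂ = 170.1 kg
170.1 kg × (1 t / 1000 kg) = 0.1701 t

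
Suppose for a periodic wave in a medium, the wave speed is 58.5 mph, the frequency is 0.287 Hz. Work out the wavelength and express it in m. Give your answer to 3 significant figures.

91.1 m

Solving v = f·λ for λ: λ = v/f.
v = 58.5 mph = 26.15 m/s; f = 0.287 Hz.
λ = 91.12 m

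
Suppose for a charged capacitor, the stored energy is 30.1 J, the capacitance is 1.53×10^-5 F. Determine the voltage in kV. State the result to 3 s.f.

1.98 kV

Rearranging: V = √(2E/C).
E = 30.1 J; C = 1.53×10^-5 F.
V = 1984 V
1984 V × (1 kV / 1000 V) = 1.984 kV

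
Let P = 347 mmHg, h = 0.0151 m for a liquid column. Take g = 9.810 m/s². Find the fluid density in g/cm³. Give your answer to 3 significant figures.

312 g/cm³

Rearranging P = ρ·g·h for ρ: ρ = P/(g·h).
P = 347 mmHg = 46263 Pa; h = 0.0151 m; g = 9.810 m/s².
ρ = 3.123×10^5 kg/m³
3.123×10^5 kg/m³ × (1 g/cm³ / 1000 kg/m³) = 312.3 g/cm³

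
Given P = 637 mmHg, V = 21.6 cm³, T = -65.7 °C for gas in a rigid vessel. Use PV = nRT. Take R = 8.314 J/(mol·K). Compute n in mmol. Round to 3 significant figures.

Rearranging PV = nRT for n: n = PV/(RT).
P = 637 mmHg = 84926 Pa; V = 21.6 cm³ = 2.160×10^-5 m³; T = -65.7 °C = 207.4 K; R = 8.314 J/(mol·K).
n = 0.001064 mol
0.001064 mol × (1 mmol / 0.001000 mol) = 1.064 mmol

1.06 mmol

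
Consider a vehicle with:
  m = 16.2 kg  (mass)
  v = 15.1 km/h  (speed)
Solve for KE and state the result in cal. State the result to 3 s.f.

34.1 cal

KE is given directly by: KE = ½mv².
m = 16.2 kg; v = 15.1 km/h = 4.194 m/s.
KE = 142.5 J
142.5 J × (1 cal / 4.184 J) = 34.06 cal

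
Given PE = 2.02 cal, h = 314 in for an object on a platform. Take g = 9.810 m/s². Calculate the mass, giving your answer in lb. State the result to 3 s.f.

Rearranging: m = PE/(g·h).
PE = 2.02 cal = 8.452 J; h = 314 in = 7.976 m; g = 9.810 m/s².
m = 0.1080 kg
0.1080 kg × (1 lb / 0.4536 kg) = 0.2381 lb

0.238 lb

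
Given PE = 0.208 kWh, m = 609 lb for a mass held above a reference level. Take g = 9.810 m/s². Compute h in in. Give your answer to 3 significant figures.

Rearranging: h = PE/(m·g).
PE = 0.208 kWh = 7.488×10^5 J; m = 609 lb = 276.2 kg; g = 9.810 m/s².
h = 276.3 m
276.3 m × (1 in / 0.02540 m) = 10879 in

10900 in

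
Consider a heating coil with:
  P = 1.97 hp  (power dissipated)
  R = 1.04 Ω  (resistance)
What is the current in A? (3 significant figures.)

Rearranging P = I²R for I: I = √(P/R).
P = 1.97 hp = 1469 W; R = 1.04 Ω.
I = 37.58 A

37.6 A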